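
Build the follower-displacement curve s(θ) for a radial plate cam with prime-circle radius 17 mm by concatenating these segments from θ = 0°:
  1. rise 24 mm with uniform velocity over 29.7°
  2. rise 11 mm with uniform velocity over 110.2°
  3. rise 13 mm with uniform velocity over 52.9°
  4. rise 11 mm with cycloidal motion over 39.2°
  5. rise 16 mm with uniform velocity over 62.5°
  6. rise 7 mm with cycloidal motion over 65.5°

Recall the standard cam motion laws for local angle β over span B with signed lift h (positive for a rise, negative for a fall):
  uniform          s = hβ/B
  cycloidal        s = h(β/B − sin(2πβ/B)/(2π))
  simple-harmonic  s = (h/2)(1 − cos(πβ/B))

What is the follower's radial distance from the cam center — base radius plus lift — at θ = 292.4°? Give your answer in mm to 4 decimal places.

seg 1 [0°–29.7°] uniform, h=24: full span → s += 24 → s = 24.0000
seg 2 [29.7°–139.9°] uniform, h=11: full span → s += 11 → s = 35.0000
seg 3 [139.9°–192.8°] uniform, h=13: full span → s += 13 → s = 48.0000
seg 4 [192.8°–232°] cycloidal, h=11: full span → s += 11 → s = 59.0000
seg 5 [232°–294.5°] uniform, h=16: θ=292.4° here. β=60.4, B=62.5. 16·60.4/62.5 = 15.4624 → s = 74.4624
radial distance = base radius + s = 17 + 74.4624 = 91.4624

91.4624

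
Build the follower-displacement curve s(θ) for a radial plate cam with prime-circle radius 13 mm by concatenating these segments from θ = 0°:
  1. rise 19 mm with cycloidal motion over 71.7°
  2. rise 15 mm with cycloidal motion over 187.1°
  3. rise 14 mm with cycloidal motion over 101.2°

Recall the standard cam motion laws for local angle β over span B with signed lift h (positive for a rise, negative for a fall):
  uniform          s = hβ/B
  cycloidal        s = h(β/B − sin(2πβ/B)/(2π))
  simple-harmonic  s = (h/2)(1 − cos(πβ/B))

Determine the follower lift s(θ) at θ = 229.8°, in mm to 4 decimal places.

seg 1 [0°–71.7°] cycloidal, h=19: full span → s += 19 → s = 19.0000
seg 2 [71.7°–258.8°] cycloidal, h=15: θ=229.8° here. β=158.1, B=187.1. 15·(0.8450 − sin(2π·0.8450)/(2π)) = 14.6495 → s = 33.6495

33.6495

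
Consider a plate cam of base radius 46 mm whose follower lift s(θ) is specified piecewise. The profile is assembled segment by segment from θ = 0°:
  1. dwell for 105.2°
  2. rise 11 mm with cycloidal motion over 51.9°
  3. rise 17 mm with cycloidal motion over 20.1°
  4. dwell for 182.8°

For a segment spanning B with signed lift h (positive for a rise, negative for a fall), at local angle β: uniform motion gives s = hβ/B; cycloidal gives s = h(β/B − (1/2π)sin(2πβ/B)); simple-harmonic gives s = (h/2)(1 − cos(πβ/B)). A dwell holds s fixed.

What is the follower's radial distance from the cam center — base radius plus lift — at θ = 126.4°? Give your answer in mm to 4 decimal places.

seg 1 [0°–105.2°] dwell: s stays 0.0000
seg 2 [105.2°–157.1°] cycloidal, h=11: θ=126.4° here. β=21.2, B=51.9. 11·(0.4085 − sin(2π·0.4085)/(2π)) = 3.5411 → s = 3.5411
radial distance = base radius + s = 46 + 3.5411 = 49.5411

49.5411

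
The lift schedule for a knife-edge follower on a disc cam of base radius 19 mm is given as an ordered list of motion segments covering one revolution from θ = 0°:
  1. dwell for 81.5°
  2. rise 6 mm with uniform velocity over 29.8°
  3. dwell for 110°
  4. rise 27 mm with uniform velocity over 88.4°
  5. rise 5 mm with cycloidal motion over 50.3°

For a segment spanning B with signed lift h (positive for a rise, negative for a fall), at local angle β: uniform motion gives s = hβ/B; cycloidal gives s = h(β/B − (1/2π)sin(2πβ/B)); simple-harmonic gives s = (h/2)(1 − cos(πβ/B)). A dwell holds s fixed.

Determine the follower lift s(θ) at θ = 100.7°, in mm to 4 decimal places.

seg 1 [0°–81.5°] dwell: s stays 0.0000
seg 2 [81.5°–111.3°] uniform, h=6: θ=100.7° here. β=19.2, B=29.8. 6·19.2/29.8 = 3.8658 → s = 3.8658

3.8658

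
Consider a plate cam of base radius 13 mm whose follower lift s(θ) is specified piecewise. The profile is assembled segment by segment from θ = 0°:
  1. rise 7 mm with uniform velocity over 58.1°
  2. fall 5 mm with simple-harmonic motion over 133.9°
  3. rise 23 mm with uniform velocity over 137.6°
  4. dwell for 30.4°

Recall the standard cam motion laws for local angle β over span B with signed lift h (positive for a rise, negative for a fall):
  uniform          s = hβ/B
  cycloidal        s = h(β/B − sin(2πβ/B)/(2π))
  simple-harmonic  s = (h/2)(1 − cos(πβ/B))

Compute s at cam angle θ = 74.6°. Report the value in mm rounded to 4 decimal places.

seg 1 [0°–58.1°] uniform, h=7: full span → s += 7 → s = 7.0000
seg 2 [58.1°–192°] simple-harmonic, h=-5: θ=74.6° here. β=16.5, B=133.9. -5/2·(1 − cos(π·0.1232)) = -0.1850 → s = 6.8150

6.8150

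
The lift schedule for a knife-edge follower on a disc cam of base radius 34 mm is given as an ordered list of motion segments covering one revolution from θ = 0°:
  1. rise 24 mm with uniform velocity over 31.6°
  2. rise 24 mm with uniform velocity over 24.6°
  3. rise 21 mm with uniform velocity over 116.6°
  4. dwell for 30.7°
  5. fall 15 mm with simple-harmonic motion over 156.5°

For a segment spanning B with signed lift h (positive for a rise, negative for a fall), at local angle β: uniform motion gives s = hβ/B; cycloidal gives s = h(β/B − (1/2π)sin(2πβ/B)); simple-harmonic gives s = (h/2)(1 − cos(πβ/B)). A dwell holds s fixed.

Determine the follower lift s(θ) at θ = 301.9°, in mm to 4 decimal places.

seg 1 [0°–31.6°] uniform, h=24: full span → s += 24 → s = 24.0000
seg 2 [31.6°–56.2°] uniform, h=24: full span → s += 24 → s = 48.0000
seg 3 [56.2°–172.8°] uniform, h=21: full span → s += 21 → s = 69.0000
seg 4 [172.8°–203.5°] dwell: s stays 69.0000
seg 5 [203.5°–360°] simple-harmonic, h=-15: θ=301.9° here. β=98.4, B=156.5. -15/2·(1 − cos(π·0.6288)) = -10.4516 → s = 58.5484

58.5484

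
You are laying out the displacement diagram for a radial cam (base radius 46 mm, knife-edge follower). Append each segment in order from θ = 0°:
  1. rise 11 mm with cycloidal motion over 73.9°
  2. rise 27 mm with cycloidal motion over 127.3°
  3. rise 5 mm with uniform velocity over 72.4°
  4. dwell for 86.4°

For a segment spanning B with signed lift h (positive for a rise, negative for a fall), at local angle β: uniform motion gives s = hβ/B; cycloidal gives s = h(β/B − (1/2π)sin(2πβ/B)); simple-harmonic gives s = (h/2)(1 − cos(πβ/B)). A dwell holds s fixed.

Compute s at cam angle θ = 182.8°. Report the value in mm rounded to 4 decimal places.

seg 1 [0°–73.9°] cycloidal, h=11: full span → s += 11 → s = 11.0000
seg 2 [73.9°–201.2°] cycloidal, h=27: θ=182.8° here. β=108.9, B=127.3. 27·(0.8555 − sin(2π·0.8555)/(2π)) = 26.4852 → s = 37.4852

37.4852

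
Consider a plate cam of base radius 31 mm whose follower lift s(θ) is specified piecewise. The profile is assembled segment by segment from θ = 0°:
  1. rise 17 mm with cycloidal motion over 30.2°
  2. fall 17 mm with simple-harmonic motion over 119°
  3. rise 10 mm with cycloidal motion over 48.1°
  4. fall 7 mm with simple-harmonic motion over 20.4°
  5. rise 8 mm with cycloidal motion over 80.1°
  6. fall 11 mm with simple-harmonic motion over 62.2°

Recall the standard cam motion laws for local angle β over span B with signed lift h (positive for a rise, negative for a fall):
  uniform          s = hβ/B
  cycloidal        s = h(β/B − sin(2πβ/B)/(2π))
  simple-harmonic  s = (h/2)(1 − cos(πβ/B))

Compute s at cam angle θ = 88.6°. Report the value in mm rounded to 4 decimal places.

seg 1 [0°–30.2°] cycloidal, h=17: full span → s += 17 → s = 17.0000
seg 2 [30.2°–149.2°] simple-harmonic, h=-17: θ=88.6° here. β=58.4, B=119. -17/2·(1 − cos(π·0.4908)) = -8.2532 → s = 8.7468

8.7468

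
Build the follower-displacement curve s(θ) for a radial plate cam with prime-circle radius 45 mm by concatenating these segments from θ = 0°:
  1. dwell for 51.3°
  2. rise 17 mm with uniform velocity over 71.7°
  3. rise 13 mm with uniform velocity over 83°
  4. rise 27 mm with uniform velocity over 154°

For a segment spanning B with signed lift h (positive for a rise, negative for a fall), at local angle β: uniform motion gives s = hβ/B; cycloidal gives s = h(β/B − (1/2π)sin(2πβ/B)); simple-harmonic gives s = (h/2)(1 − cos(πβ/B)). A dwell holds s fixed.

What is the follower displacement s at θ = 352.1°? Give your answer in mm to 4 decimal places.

seg 1 [0°–51.3°] dwell: s stays 0.0000
seg 2 [51.3°–123°] uniform, h=17: full span → s += 17 → s = 17.0000
seg 3 [123°–206°] uniform, h=13: full span → s += 13 → s = 30.0000
seg 4 [206°–360°] uniform, h=27: θ=352.1° here. β=146.1, B=154. 27·146.1/154 = 25.6149 → s = 55.6149

55.6149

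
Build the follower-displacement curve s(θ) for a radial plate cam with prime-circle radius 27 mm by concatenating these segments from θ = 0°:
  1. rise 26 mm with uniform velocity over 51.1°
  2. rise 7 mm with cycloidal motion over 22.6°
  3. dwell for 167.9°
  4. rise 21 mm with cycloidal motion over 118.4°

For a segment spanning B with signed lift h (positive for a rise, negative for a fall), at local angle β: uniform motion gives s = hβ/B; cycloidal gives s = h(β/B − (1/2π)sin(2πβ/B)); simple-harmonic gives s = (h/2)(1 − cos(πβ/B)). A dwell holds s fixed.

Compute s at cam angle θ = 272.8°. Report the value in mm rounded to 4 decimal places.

seg 1 [0°–51.1°] uniform, h=26: full span → s += 26 → s = 26.0000
seg 2 [51.1°–73.7°] cycloidal, h=7: full span → s += 7 → s = 33.0000
seg 3 [73.7°–241.6°] dwell: s stays 33.0000
seg 4 [241.6°–360°] cycloidal, h=21: θ=272.8° here. β=31.2, B=118.4. 21·(0.2635 − sin(2π·0.2635)/(2π)) = 2.2036 → s = 35.2036

35.2036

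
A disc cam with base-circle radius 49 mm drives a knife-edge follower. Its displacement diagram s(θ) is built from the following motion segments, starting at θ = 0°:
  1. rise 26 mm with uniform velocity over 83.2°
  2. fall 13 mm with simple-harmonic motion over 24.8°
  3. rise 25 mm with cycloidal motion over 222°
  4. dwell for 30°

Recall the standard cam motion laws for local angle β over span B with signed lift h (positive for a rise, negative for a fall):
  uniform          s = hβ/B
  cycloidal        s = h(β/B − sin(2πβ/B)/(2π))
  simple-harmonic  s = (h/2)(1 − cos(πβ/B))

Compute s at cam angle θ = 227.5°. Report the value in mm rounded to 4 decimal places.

seg 1 [0°–83.2°] uniform, h=26: full span → s += 26 → s = 26.0000
seg 2 [83.2°–108°] simple-harmonic, h=-13: full span → s += -13 → s = 13.0000
seg 3 [108°–330°] cycloidal, h=25: θ=227.5° here. β=119.5, B=222. 25·(0.5383 − sin(2π·0.5383)/(2π)) = 14.4052 → s = 27.4052

27.4052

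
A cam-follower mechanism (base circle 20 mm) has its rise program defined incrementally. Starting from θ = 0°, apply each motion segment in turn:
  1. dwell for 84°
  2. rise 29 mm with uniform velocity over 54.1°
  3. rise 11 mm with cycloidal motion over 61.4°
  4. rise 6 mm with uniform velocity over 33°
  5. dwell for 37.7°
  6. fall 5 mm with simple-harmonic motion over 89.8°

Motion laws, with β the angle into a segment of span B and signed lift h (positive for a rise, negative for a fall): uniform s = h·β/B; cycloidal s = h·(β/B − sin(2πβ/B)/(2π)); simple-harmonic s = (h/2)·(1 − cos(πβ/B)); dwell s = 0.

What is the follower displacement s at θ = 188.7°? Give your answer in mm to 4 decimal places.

seg 1 [0°–84°] dwell: s stays 0.0000
seg 2 [84°–138.1°] uniform, h=29: full span → s += 29 → s = 29.0000
seg 3 [138.1°–199.5°] cycloidal, h=11: θ=188.7° here. β=50.6, B=61.4. 11·(0.8241 − sin(2π·0.8241)/(2π)) = 10.6295 → s = 39.6295

39.6295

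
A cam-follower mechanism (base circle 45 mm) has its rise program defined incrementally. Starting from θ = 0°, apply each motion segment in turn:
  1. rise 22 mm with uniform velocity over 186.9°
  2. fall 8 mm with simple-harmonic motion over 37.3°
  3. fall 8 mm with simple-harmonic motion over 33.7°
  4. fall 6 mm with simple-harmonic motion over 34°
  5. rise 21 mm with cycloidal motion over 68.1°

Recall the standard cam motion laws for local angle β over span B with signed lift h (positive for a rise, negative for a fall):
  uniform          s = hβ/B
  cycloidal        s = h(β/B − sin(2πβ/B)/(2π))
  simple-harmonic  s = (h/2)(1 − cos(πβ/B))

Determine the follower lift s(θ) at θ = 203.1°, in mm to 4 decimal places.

seg 1 [0°–186.9°] uniform, h=22: full span → s += 22 → s = 22.0000
seg 2 [186.9°–224.2°] simple-harmonic, h=-8: θ=203.1° here. β=16.2, B=37.3. -8/2·(1 − cos(π·0.4343)) = -3.1804 → s = 18.8196

18.8196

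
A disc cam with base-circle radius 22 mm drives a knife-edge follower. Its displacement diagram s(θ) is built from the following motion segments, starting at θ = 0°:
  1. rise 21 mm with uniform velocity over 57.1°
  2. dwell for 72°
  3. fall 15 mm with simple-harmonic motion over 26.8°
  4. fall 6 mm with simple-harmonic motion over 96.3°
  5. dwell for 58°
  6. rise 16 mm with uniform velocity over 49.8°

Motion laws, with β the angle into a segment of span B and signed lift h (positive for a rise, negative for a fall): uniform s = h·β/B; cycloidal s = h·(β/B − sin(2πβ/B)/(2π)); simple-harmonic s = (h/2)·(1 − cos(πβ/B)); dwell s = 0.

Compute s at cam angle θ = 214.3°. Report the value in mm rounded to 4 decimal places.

seg 1 [0°–57.1°] uniform, h=21: full span → s += 21 → s = 21.0000
seg 2 [57.1°–129.1°] dwell: s stays 21.0000
seg 3 [129.1°–155.9°] simple-harmonic, h=-15: full span → s += -15 → s = 6.0000
seg 4 [155.9°–252.2°] simple-harmonic, h=-6: θ=214.3° here. β=58.4, B=96.3. -6/2·(1 − cos(π·0.6064)) = -3.9846 → s = 2.0154

2.0154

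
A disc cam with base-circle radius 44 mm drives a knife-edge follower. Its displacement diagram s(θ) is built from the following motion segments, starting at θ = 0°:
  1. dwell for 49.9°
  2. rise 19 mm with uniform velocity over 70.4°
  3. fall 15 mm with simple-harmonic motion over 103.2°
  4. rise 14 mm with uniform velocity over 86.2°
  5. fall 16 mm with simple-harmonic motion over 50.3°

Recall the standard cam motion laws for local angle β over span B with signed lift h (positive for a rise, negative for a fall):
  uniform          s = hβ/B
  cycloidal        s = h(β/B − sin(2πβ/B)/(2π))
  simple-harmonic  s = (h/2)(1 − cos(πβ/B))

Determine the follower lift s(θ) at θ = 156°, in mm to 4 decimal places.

seg 1 [0°–49.9°] dwell: s stays 0.0000
seg 2 [49.9°–120.3°] uniform, h=19: full span → s += 19 → s = 19.0000
seg 3 [120.3°–223.5°] simple-harmonic, h=-15: θ=156° here. β=35.7, B=103.2. -15/2·(1 − cos(π·0.3459)) = -4.0099 → s = 14.9901

14.9901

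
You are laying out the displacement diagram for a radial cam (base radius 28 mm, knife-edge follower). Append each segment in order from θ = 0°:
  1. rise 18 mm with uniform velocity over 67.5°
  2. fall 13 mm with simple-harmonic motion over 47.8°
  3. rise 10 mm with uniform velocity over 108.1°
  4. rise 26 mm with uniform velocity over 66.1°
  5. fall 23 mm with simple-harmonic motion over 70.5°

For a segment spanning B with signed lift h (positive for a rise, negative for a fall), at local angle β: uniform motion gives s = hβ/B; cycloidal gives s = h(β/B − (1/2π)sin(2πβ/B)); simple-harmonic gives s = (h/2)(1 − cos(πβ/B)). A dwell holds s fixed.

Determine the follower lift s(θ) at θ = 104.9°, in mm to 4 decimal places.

seg 1 [0°–67.5°] uniform, h=18: full span → s += 18 → s = 18.0000
seg 2 [67.5°–115.3°] simple-harmonic, h=-13: θ=104.9° here. β=37.4, B=47.8. -13/2·(1 − cos(π·0.7824)) = -11.5398 → s = 6.4602

6.4602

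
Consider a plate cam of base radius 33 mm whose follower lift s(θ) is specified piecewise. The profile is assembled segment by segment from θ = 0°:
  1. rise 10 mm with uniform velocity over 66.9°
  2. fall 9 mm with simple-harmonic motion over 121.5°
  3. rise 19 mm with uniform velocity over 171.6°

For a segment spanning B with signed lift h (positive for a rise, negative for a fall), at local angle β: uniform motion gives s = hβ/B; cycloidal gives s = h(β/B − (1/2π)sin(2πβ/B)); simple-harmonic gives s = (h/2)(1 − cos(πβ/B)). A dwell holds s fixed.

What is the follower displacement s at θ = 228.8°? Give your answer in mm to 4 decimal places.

seg 1 [0°–66.9°] uniform, h=10: full span → s += 10 → s = 10.0000
seg 2 [66.9°–188.4°] simple-harmonic, h=-9: full span → s += -9 → s = 1.0000
seg 3 [188.4°–360°] uniform, h=19: θ=228.8° here. β=40.4, B=171.6. 19·40.4/171.6 = 4.4732 → s = 5.4732

5.4732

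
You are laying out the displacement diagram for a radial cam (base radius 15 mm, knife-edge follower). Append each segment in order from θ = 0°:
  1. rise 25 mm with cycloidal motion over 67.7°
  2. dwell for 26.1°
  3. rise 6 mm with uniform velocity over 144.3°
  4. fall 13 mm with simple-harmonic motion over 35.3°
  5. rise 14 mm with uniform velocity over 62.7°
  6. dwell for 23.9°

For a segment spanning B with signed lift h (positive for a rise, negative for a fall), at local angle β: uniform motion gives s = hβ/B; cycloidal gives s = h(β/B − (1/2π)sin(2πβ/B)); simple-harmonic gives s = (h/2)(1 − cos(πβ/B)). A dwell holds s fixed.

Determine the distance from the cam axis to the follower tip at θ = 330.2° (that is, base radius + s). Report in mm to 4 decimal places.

seg 1 [0°–67.7°] cycloidal, h=25: full span → s += 25 → s = 25.0000
seg 2 [67.7°–93.8°] dwell: s stays 25.0000
seg 3 [93.8°–238.1°] uniform, h=6: full span → s += 6 → s = 31.0000
seg 4 [238.1°–273.4°] simple-harmonic, h=-13: full span → s += -13 → s = 18.0000
seg 5 [273.4°–336.1°] uniform, h=14: θ=330.2° here. β=56.8, B=62.7. 14·56.8/62.7 = 12.6826 → s = 30.6826
radial distance = base radius + s = 15 + 30.6826 = 45.6826

45.6826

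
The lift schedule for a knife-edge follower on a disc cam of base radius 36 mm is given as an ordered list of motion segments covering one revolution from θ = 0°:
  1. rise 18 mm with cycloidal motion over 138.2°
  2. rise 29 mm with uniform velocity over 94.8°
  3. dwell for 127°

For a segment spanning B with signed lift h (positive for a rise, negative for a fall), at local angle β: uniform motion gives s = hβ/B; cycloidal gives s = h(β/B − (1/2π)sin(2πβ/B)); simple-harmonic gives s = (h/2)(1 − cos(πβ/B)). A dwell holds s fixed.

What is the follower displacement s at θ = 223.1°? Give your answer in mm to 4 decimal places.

seg 1 [0°–138.2°] cycloidal, h=18: full span → s += 18 → s = 18.0000
seg 2 [138.2°–233°] uniform, h=29: θ=223.1° here. β=84.9, B=94.8. 29·84.9/94.8 = 25.9715 → s = 43.9715

43.9715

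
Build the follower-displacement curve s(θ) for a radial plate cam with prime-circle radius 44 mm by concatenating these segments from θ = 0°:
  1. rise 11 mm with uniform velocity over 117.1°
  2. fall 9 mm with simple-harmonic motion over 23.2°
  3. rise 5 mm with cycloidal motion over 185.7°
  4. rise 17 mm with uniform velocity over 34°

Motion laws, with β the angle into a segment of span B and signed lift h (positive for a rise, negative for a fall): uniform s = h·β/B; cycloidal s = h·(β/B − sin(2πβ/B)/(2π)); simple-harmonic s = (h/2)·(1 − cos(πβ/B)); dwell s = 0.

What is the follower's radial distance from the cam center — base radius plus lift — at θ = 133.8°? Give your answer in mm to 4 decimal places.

seg 1 [0°–117.1°] uniform, h=11: full span → s += 11 → s = 11.0000
seg 2 [117.1°–140.3°] simple-harmonic, h=-9: θ=133.8° here. β=16.7, B=23.2. -9/2·(1 − cos(π·0.7198)) = -7.3665 → s = 3.6335
radial distance = base radius + s = 44 + 3.6335 = 47.6335

47.6335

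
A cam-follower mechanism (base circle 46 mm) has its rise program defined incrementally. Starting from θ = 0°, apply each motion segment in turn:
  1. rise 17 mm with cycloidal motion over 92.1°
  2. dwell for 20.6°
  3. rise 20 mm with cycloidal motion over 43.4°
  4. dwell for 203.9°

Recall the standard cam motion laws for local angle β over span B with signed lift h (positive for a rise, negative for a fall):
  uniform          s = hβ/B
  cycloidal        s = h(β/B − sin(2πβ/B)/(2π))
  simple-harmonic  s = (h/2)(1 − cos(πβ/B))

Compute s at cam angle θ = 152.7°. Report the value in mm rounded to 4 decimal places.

seg 1 [0°–92.1°] cycloidal, h=17: full span → s += 17 → s = 17.0000
seg 2 [92.1°–112.7°] dwell: s stays 17.0000
seg 3 [112.7°–156.1°] cycloidal, h=20: θ=152.7° here. β=40, B=43.4. 20·(0.9217 − sin(2π·0.9217)/(2π)) = 19.9375 → s = 36.9375

36.9375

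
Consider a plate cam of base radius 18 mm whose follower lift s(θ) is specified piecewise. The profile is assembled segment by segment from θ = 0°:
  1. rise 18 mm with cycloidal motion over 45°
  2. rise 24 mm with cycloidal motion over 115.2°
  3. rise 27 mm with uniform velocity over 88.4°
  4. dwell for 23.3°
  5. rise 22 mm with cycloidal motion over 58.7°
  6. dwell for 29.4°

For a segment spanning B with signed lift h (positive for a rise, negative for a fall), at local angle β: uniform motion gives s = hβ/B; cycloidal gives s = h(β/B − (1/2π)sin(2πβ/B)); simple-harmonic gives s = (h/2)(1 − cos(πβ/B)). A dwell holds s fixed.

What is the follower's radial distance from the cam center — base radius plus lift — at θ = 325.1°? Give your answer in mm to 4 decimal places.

seg 1 [0°–45°] cycloidal, h=18: full span → s += 18 → s = 18.0000
seg 2 [45°–160.2°] cycloidal, h=24: full span → s += 24 → s = 42.0000
seg 3 [160.2°–248.6°] uniform, h=27: full span → s += 27 → s = 69.0000
seg 4 [248.6°–271.9°] dwell: s stays 69.0000
seg 5 [271.9°–330.6°] cycloidal, h=22: θ=325.1° here. β=53.2, B=58.7. 22·(0.9063 − sin(2π·0.9063)/(2π)) = 21.8830 → s = 90.8830
radial distance = base radius + s = 18 + 90.8830 = 108.8830

108.8830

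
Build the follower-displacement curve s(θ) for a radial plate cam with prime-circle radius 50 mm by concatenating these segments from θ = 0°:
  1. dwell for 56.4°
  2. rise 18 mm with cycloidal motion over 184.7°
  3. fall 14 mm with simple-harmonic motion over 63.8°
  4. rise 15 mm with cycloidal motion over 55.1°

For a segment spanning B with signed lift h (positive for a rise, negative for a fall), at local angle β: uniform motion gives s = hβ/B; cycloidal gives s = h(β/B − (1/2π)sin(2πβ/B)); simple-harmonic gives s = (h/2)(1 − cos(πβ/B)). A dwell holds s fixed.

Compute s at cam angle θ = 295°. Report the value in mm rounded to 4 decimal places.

seg 1 [0°–56.4°] dwell: s stays 0.0000
seg 2 [56.4°–241.1°] cycloidal, h=18: full span → s += 18 → s = 18.0000
seg 3 [241.1°–304.9°] simple-harmonic, h=-14: θ=295° here. β=53.9, B=63.8. -14/2·(1 − cos(π·0.8448)) = -13.1846 → s = 4.8154

4.8154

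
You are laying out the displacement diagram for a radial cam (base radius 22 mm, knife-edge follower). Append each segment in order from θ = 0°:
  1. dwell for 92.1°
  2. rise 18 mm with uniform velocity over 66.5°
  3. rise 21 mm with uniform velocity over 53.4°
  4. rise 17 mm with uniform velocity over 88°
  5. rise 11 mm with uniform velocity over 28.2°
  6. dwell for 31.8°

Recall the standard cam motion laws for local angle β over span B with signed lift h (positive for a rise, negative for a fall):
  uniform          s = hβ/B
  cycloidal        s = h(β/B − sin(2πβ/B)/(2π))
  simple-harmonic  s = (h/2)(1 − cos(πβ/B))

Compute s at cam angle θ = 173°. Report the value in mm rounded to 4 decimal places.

seg 1 [0°–92.1°] dwell: s stays 0.0000
seg 2 [92.1°–158.6°] uniform, h=18: full span → s += 18 → s = 18.0000
seg 3 [158.6°–212°] uniform, h=21: θ=173° here. β=14.4, B=53.4. 21·14.4/53.4 = 5.6629 → s = 23.6629

23.6629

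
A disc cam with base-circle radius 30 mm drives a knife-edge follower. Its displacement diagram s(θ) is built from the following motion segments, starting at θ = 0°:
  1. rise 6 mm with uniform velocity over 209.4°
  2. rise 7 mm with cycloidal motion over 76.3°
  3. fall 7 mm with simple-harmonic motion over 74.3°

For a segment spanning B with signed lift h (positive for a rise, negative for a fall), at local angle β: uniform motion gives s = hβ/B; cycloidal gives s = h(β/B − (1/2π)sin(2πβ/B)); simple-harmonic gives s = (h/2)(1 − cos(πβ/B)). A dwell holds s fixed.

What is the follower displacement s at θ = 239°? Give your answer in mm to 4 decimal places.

seg 1 [0°–209.4°] uniform, h=6: full span → s += 6 → s = 6.0000
seg 2 [209.4°–285.7°] cycloidal, h=7: θ=239° here. β=29.6, B=76.3. 7·(0.3879 − sin(2π·0.3879)/(2π)) = 1.9944 → s = 7.9944

7.9944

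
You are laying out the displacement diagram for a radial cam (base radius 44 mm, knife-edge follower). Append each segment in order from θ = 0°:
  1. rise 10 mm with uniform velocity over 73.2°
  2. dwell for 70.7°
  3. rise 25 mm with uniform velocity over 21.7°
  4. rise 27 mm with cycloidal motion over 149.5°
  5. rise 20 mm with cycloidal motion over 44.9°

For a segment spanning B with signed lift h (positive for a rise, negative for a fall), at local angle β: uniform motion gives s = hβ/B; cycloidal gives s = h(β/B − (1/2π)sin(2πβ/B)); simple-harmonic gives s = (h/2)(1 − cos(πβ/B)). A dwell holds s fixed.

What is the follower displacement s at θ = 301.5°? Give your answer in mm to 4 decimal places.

seg 1 [0°–73.2°] uniform, h=10: full span → s += 10 → s = 10.0000
seg 2 [73.2°–143.9°] dwell: s stays 10.0000
seg 3 [143.9°–165.6°] uniform, h=25: full span → s += 25 → s = 35.0000
seg 4 [165.6°–315.1°] cycloidal, h=27: θ=301.5° here. β=135.9, B=149.5. 27·(0.9090 − sin(2π·0.9090)/(2π)) = 26.8684 → s = 61.8684

61.8684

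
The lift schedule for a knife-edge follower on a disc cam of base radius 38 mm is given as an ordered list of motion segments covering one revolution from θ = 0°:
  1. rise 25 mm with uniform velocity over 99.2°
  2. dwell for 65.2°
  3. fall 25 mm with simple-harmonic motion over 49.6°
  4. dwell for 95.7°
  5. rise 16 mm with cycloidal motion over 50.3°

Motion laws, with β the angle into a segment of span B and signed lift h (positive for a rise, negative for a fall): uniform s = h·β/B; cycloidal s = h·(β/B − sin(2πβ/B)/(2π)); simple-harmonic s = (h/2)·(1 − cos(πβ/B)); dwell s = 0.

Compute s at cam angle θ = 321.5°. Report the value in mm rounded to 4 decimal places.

seg 1 [0°–99.2°] uniform, h=25: full span → s += 25 → s = 25.0000
seg 2 [99.2°–164.4°] dwell: s stays 25.0000
seg 3 [164.4°–214°] simple-harmonic, h=-25: full span → s += -25 → s = 0.0000
seg 4 [214°–309.7°] dwell: s stays 0.0000
seg 5 [309.7°–360°] cycloidal, h=16: θ=321.5° here. β=11.8, B=50.3. 16·(0.2346 − sin(2π·0.2346)/(2π)) = 1.2189 → s = 1.2189

1.2189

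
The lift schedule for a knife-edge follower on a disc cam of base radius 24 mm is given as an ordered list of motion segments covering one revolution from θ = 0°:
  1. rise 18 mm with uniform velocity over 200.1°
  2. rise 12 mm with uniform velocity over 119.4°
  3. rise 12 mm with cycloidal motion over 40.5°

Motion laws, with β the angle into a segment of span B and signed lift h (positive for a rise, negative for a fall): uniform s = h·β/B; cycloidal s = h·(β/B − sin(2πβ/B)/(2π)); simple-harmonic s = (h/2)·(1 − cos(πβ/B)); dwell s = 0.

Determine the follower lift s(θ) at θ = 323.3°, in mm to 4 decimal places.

seg 1 [0°–200.1°] uniform, h=18: full span → s += 18 → s = 18.0000
seg 2 [200.1°–319.5°] uniform, h=12: full span → s += 12 → s = 30.0000
seg 3 [319.5°–360°] cycloidal, h=12: θ=323.3° here. β=3.8, B=40.5. 12·(0.0938 − sin(2π·0.0938)/(2π)) = 0.0641 → s = 30.0641

30.0641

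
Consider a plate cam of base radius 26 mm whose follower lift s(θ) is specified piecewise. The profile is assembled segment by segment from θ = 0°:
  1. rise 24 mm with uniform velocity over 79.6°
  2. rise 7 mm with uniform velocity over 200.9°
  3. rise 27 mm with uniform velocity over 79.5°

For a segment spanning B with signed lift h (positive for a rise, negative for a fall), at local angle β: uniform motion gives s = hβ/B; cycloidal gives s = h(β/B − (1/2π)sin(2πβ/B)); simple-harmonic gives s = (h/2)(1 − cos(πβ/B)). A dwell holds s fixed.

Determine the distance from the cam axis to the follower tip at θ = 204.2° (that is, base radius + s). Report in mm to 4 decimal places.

seg 1 [0°–79.6°] uniform, h=24: full span → s += 24 → s = 24.0000
seg 2 [79.6°–280.5°] uniform, h=7: θ=204.2° here. β=124.6, B=200.9. 7·124.6/200.9 = 4.3415 → s = 28.3415
radial distance = base radius + s = 26 + 28.3415 = 54.3415

54.3415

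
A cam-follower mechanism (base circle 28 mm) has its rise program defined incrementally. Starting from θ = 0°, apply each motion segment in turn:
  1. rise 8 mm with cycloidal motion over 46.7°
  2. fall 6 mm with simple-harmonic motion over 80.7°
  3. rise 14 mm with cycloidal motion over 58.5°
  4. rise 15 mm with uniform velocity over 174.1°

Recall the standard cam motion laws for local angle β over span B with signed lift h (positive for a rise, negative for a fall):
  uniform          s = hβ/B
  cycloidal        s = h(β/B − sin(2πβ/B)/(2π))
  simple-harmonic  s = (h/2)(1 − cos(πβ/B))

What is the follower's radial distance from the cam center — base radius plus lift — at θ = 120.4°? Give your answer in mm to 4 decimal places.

seg 1 [0°–46.7°] cycloidal, h=8: full span → s += 8 → s = 8.0000
seg 2 [46.7°–127.4°] simple-harmonic, h=-6: θ=120.4° here. β=73.7, B=80.7. -6/2·(1 − cos(π·0.9133)) = -5.8893 → s = 2.1107
radial distance = base radius + s = 28 + 2.1107 = 30.1107

30.1107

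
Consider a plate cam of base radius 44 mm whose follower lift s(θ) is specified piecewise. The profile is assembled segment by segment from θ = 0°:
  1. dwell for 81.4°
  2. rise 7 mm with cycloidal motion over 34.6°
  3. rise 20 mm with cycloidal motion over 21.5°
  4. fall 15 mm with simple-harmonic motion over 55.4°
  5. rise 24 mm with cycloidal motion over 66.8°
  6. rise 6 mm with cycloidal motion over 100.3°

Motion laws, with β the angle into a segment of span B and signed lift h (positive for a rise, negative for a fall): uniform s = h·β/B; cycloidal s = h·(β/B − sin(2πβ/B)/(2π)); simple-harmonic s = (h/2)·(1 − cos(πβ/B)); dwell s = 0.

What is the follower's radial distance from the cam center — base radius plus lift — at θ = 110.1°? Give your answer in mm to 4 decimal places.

seg 1 [0°–81.4°] dwell: s stays 0.0000
seg 2 [81.4°–116°] cycloidal, h=7: θ=110.1° here. β=28.7, B=34.6. 7·(0.8295 − sin(2π·0.8295)/(2π)) = 6.7844 → s = 6.7844
radial distance = base radius + s = 44 + 6.7844 = 50.7844

50.7844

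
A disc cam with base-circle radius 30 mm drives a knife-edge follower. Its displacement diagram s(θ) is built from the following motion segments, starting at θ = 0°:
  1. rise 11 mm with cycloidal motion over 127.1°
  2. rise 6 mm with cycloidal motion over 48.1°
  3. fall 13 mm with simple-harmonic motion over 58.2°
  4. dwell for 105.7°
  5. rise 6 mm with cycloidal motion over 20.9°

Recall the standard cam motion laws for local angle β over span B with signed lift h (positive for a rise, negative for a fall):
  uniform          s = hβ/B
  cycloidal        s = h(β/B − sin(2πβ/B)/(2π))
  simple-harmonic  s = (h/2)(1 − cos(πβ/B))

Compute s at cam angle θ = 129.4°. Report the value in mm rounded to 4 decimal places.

seg 1 [0°–127.1°] cycloidal, h=11: full span → s += 11 → s = 11.0000
seg 2 [127.1°–175.2°] cycloidal, h=6: θ=129.4° here. β=2.3, B=48.1. 6·(0.0478 − sin(2π·0.0478)/(2π)) = 0.0043 → s = 11.0043

11.0043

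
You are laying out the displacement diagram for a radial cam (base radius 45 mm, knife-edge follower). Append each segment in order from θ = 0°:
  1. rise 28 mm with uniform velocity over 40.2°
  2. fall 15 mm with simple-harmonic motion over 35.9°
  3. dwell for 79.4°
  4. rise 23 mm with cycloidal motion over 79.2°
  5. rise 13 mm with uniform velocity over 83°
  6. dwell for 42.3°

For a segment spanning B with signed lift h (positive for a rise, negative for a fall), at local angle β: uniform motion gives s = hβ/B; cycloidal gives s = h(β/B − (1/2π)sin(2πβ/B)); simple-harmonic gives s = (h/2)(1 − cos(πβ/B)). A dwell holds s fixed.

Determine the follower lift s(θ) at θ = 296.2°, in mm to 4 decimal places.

seg 1 [0°–40.2°] uniform, h=28: full span → s += 28 → s = 28.0000
seg 2 [40.2°–76.1°] simple-harmonic, h=-15: full span → s += -15 → s = 13.0000
seg 3 [76.1°–155.5°] dwell: s stays 13.0000
seg 4 [155.5°–234.7°] cycloidal, h=23: full span → s += 23 → s = 36.0000
seg 5 [234.7°–317.7°] uniform, h=13: θ=296.2° here. β=61.5, B=83. 13·61.5/83 = 9.6325 → s = 45.6325

45.6325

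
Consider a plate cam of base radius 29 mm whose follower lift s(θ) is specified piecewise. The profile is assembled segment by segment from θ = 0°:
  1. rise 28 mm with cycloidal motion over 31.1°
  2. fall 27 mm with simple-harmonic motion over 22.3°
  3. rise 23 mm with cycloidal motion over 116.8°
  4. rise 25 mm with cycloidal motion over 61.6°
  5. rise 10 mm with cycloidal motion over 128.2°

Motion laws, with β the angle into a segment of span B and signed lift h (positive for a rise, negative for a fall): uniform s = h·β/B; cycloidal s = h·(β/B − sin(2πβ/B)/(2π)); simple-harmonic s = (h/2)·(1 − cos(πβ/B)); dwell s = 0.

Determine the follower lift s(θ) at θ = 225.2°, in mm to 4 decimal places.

seg 1 [0°–31.1°] cycloidal, h=28: full span → s += 28 → s = 28.0000
seg 2 [31.1°–53.4°] simple-harmonic, h=-27: full span → s += -27 → s = 1.0000
seg 3 [53.4°–170.2°] cycloidal, h=23: full span → s += 23 → s = 24.0000
seg 4 [170.2°–231.8°] cycloidal, h=25: θ=225.2° here. β=55, B=61.6. 25·(0.8929 − sin(2π·0.8929)/(2π)) = 24.8022 → s = 48.8022

48.8022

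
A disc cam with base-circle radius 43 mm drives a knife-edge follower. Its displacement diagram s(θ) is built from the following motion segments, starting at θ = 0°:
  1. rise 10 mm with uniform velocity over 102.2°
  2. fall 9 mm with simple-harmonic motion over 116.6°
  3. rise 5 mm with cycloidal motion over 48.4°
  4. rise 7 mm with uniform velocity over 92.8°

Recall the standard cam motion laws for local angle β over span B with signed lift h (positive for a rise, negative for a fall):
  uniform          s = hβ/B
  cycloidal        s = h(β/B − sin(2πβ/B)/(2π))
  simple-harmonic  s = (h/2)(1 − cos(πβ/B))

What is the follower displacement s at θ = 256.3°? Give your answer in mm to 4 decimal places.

seg 1 [0°–102.2°] uniform, h=10: full span → s += 10 → s = 10.0000
seg 2 [102.2°–218.8°] simple-harmonic, h=-9: full span → s += -9 → s = 1.0000
seg 3 [218.8°–267.2°] cycloidal, h=5: θ=256.3° here. β=37.5, B=48.4. 5·(0.7748 − sin(2π·0.7748)/(2π)) = 4.6601 → s = 5.6601

5.6601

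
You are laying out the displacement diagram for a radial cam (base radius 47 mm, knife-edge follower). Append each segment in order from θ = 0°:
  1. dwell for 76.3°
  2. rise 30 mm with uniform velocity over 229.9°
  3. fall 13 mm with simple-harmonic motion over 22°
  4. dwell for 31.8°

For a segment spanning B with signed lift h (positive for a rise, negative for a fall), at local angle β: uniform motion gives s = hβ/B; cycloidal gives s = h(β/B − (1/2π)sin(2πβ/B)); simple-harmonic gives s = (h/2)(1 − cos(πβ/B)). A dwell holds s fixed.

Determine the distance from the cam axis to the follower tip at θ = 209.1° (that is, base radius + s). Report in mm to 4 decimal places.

seg 1 [0°–76.3°] dwell: s stays 0.0000
seg 2 [76.3°–306.2°] uniform, h=30: θ=209.1° here. β=132.8, B=229.9. 30·132.8/229.9 = 17.3293 → s = 17.3293
radial distance = base radius + s = 47 + 17.3293 = 64.3293

64.3293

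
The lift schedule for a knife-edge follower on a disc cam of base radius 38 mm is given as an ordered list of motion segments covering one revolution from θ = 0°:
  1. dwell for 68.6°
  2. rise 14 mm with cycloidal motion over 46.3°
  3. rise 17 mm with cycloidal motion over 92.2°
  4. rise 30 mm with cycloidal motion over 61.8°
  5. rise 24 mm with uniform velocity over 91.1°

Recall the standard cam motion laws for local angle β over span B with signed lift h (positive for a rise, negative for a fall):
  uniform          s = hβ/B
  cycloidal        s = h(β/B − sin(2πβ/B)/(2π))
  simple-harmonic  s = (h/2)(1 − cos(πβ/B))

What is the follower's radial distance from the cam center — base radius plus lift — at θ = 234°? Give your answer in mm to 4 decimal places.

seg 1 [0°–68.6°] dwell: s stays 0.0000
seg 2 [68.6°–114.9°] cycloidal, h=14: full span → s += 14 → s = 14.0000
seg 3 [114.9°–207.1°] cycloidal, h=17: full span → s += 17 → s = 31.0000
seg 4 [207.1°–268.9°] cycloidal, h=30: θ=234° here. β=26.9, B=61.8. 30·(0.4353 − sin(2π·0.4353)/(2π)) = 11.1696 → s = 42.1696
radial distance = base radius + s = 38 + 42.1696 = 80.1696

80.1696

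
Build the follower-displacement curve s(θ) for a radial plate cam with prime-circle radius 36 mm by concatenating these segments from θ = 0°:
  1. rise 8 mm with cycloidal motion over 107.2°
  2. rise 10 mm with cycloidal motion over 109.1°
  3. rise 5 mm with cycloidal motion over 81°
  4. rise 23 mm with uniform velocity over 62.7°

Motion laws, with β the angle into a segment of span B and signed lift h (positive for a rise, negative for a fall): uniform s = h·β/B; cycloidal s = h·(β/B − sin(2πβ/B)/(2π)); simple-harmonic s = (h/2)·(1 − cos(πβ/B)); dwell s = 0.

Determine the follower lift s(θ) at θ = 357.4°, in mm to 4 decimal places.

seg 1 [0°–107.2°] cycloidal, h=8: full span → s += 8 → s = 8.0000
seg 2 [107.2°–216.3°] cycloidal, h=10: full span → s += 10 → s = 18.0000
seg 3 [216.3°–297.3°] cycloidal, h=5: full span → s += 5 → s = 23.0000
seg 4 [297.3°–360°] uniform, h=23: θ=357.4° here. β=60.1, B=62.7. 23·60.1/62.7 = 22.0463 → s = 45.0463

45.0463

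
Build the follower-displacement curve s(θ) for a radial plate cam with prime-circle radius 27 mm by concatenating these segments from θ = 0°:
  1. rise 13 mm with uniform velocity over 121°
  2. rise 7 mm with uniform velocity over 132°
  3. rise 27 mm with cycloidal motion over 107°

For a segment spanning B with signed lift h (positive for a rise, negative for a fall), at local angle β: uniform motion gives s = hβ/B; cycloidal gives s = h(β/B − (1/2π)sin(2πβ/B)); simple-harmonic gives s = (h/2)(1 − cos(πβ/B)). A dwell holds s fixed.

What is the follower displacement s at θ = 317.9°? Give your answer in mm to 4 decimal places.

seg 1 [0°–121°] uniform, h=13: full span → s += 13 → s = 13.0000
seg 2 [121°–253°] uniform, h=7: full span → s += 7 → s = 20.0000
seg 3 [253°–360°] cycloidal, h=27: θ=317.9° here. β=64.9, B=107. 27·(0.6065 − sin(2π·0.6065)/(2π)) = 19.0432 → s = 39.0432

39.0432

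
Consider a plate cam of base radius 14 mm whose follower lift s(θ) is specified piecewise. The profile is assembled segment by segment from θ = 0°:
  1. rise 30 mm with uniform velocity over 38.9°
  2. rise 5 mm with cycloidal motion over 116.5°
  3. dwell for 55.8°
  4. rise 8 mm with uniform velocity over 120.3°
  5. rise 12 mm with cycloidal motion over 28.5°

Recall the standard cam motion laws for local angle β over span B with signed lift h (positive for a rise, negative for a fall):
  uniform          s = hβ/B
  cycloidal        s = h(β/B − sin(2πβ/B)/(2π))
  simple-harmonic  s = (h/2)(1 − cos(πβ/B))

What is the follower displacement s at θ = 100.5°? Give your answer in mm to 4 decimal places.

seg 1 [0°–38.9°] uniform, h=30: full span → s += 30 → s = 30.0000
seg 2 [38.9°–155.4°] cycloidal, h=5: θ=100.5° here. β=61.6, B=116.5. 5·(0.5288 − sin(2π·0.5288)/(2π)) = 2.7868 → s = 32.7868

32.7868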